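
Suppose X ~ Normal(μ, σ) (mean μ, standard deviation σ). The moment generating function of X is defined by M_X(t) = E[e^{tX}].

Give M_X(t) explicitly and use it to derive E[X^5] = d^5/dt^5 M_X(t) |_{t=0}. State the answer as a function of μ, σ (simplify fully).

E[X^5] = d^5M/dt^5 |_{t=0} = μ*(μ^4 + 10*μ^2*σ^2 + 15*σ^4)

M_X(t) = e^(μ*t + σ^2*t^2/2)
dM/dt = μ*e^(μ*t)*e^(σ^2*t^2/2) + σ^2*t*e^(μ*t)*e^(σ^2*t^2/2)
d^2M/dt^2 = μ^2*e^(μ*t)*e^(σ^2*t^2/2) + 2*μ*σ^2*t*e^(μ*t)*e^(σ^2*t^2/2) + σ^4*t^2*e^(μ*t)*e^(σ^2*t^2/2) + σ^2*e^(μ*t)*e^(σ^2*t^2/2)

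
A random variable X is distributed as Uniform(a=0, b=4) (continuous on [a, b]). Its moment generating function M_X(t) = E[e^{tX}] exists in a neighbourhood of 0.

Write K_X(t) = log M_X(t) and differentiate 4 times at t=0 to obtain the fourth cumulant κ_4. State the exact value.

κ_4 = K′′′′(0) = -32/15

M_X(t) = (e^(4*t) - 1)/(4*t)
K_X(t) = log M_X(t) = -log(t) + log(e^(4*t) - 1) - 2*log(2)
K′(t) = (4*t*e^(4*t) - e^(4*t) + 1)/(t*e^(4*t) - t)
K′′(t) = (-16*t^2*e^(4*t) + e^(8*t) - 2*e^(4*t) + 1)/(t^2*e^(8*t) - 2*t^2*e^(4*t) + t^2)
K′′′(t) = (64*t^3*e^(8*t) + 64*t^3*e^(4*t) - 2*e^(12*t) + 6*e^(8*t) - 6*e^(4*t) + 2)/(t^3*e^(12*t) - 3*t^3*e^(8*t) + 3*t^3*e^(4*t) - t^3)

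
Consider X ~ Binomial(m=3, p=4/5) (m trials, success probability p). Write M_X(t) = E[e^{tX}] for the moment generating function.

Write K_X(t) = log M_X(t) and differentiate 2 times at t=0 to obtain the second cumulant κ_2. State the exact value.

M_X(t) = (4*e^(t)/5 + 1/5)^3
K_X(t) = log M_X(t) = 3*log(4*e^(t)/5 + 1/5)
dK/dt = 12*e^(t)/(4*e^(t) + 1)
d^2K/dt^2 = 12*e^(t)/(16*e^(2*t) + 8*e^(t) + 1)

κ_2 = d^2K/dt^2 |_{t=0} = 12/25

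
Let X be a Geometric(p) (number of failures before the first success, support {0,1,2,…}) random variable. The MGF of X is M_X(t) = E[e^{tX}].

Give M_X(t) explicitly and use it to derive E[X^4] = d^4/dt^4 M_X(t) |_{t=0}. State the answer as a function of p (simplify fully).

M_X(t) = p/(-(1 - p)*e^(t) + 1)
M′(t) = (-p^2*e^(t) + p*e^(t))/(p^2*e^(2*t) - 2*p*e^(2*t) + 2*p*e^(t) + e^(2*t) - 2*e^(t) + 1)

E[X^4] = M′′′′(0) = 1 - 15/p + 50/p^2 - 60/p^3 + 24/p^4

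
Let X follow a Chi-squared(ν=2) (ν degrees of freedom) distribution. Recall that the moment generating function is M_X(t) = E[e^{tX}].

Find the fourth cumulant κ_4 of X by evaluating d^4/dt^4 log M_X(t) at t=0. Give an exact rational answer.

M_X(t) = 1/(1 - 2*t)
K_X(t) = log M_X(t) = -log(1 - 2*t)
dK/dt = -2/(2*t - 1)
d^2K/dt^2 = 4/(4*t^2 - 4*t + 1)
d^3K/dt^3 = -16/(8*t^3 - 12*t^2 + 6*t - 1)
d^4K/dt^4 = 96/(16*t^4 - 32*t^3 + 24*t^2 - 8*t + 1)

κ_4 = d^4K/dt^4 |_{t=0} = 96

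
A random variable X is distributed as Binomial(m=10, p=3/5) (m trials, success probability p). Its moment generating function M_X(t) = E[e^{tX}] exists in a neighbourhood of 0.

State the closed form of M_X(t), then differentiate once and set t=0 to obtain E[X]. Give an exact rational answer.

E[X] = M^(1)(0) = 6

M_X(t) = (3*e^(t)/5 + 2/5)^10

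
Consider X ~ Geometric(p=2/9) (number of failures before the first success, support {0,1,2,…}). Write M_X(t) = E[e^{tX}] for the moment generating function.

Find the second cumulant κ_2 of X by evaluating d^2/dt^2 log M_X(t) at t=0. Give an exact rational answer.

κ_2 = K^(2)(0) = 63/4

M_X(t) = 2/(9*(1 - 7*e^(t)/9))
K_X(t) = log M_X(t) = -log(1 - 7*e^(t)/9) - 2*log(3) + log(2)
K^(2)(t) = 63*e^(t)/(49*e^(2*t) - 126*e^(t) + 81)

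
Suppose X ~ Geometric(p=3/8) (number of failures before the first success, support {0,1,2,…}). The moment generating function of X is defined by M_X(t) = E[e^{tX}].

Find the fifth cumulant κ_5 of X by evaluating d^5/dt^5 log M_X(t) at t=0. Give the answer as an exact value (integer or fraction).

κ_5 = K′′′′′(0) = 84760/81

M_X(t) = 3/(8*(1 - 5*e^(t)/8))
K_X(t) = log M_X(t) = -log(1 - 5*e^(t)/8) - 3*log(2) + log(3)
K′(t) = -5*e^(t)/(5*e^(t) - 8)
K′′(t) = 40*e^(t)/(25*e^(2*t) - 80*e^(t) + 64)
K′′′(t) = (-200*e^(2*t) - 320*e^(t))/(125*e^(3*t) - 600*e^(2*t) + 960*e^(t) - 512)
K′′′′(t) = (1000*e^(3*t) + 6400*e^(2*t) + 2560*e^(t))/(625*e^(4*t) - 4000*e^(3*t) + 9600*e^(2*t) - 10240*e^(t) + 4096)
K′′′′′(t) = (-5000*e^(4*t) - 88000*e^(3*t) - 140800*e^(2*t) - 20480*e^(t))/(3125*e^(5*t) - 25000*e^(4*t) + 80000*e^(3*t) - 128000*e^(2*t) + 102400*e^(t) - 32768)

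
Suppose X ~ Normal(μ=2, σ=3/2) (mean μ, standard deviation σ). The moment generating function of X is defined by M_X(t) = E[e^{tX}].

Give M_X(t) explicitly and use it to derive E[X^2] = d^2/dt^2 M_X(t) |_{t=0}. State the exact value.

E[X^2] = D^2[M](0) = 25/4

M_X(t) = e^(9*t^2/8 + 2*t)
D^2[M](t) = 81*t^2*e^(2*t)*e^(9*t^2/8)/16 + 9*t*e^(2*t)*e^(9*t^2/8) + 25*e^(2*t)*e^(9*t^2/8)/4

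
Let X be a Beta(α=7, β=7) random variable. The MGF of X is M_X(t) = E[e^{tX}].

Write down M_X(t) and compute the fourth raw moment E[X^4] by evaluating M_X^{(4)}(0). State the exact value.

E[X^4] = M′′′′(0) = 3/34

M_X(t) = ₁F₁(7; 14; t)
M′(t) = ₁F₁(8; 15; t)/2
M′′(t) = 4*₁F₁(9; 16; t)/15
M′′′(t) = 3*₁F₁(10; 17; t)/20
M′′′′(t) = 3*₁F₁(11; 18; t)/34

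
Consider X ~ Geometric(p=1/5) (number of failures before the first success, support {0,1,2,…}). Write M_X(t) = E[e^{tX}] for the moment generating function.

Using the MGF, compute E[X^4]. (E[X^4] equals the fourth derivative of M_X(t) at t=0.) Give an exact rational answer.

E[X^4] = M^(4)(0) = 8676

M_X(t) = 1/(5*(1 - 4*e^(t)/5))
M^(4)(t) = (-256*e^(4*t) - 3520*e^(3*t) - 4400*e^(2*t) - 500*e^(t))/(1024*e^(5*t) - 6400*e^(4*t) + 16000*e^(3*t) - 20000*e^(2*t) + 12500*e^(t) - 3125)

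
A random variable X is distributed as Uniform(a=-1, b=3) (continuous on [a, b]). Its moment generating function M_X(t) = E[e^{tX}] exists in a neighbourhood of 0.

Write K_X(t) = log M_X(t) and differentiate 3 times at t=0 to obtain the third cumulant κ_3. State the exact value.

κ_3 = K′′′(0) = 0

M_X(t) = (e^(3*t) - e^(-t))/(4*t)
K_X(t) = log M_X(t) = -log(t) + log(e^(3*t) - e^(-t)) - 2*log(2)
K′(t) = (3*t*e^(4*t) + t - e^(4*t) + 1)/(t*e^(4*t) - t)
K′′(t) = (-16*t^2*e^(4*t) + e^(8*t) - 2*e^(4*t) + 1)/(t^2*e^(8*t) - 2*t^2*e^(4*t) + t^2)
K′′′(t) = (64*t^3*e^(8*t) + 64*t^3*e^(4*t) - 2*e^(12*t) + 6*e^(8*t) - 6*e^(4*t) + 2)/(t^3*e^(12*t) - 3*t^3*e^(8*t) + 3*t^3*e^(4*t) - t^3)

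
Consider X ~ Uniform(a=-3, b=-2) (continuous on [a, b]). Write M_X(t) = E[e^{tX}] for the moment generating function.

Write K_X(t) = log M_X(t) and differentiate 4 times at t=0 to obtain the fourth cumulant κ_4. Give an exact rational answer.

M_X(t) = (e^(-2*t) - e^(-3*t))/t
K_X(t) = log M_X(t) = -log(t) + log(e^(-2*t) - e^(-3*t))

κ_4 = D^4[K](0) = -1/120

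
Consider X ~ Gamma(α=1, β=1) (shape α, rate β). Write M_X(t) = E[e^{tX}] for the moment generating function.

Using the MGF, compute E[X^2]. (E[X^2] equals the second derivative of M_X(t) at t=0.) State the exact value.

M_X(t) = 1/(1 - t)
D^2[M](t) = -2/(t^3 - 3*t^2 + 3*t - 1)

E[X^2] = D^2[M](0) = 2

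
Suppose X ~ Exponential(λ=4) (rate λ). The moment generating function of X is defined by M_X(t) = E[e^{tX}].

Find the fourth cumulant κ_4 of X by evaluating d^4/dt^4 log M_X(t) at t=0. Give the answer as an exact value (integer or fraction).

M_X(t) = 4/(4 - t)
K_X(t) = log M_X(t) = -log(4 - t) + 2*log(2)
K′(t) = -1/(t - 4)
K′′(t) = 1/(t^2 - 8*t + 16)
K′′′(t) = -2/(t^3 - 12*t^2 + 48*t - 64)
K′′′′(t) = 6/(t^4 - 16*t^3 + 96*t^2 - 256*t + 256)

κ_4 = K′′′′(0) = 3/128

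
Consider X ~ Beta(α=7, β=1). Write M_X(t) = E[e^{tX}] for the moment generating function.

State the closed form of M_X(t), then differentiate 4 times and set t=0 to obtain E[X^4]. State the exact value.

E[X^4] = M^(4)(0) = 7/11

M_X(t) = ₁F₁(7; 8; t)
M^(4)(t) = 7*₁F₁(11; 12; t)/11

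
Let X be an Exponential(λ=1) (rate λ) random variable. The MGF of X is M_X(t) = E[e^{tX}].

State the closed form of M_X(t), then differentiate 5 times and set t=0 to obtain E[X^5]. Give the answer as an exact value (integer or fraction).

E[X^5] = d^5M/dt^5 |_{t=0} = 120

M_X(t) = 1/(1 - t)
dM/dt = 1/(t^2 - 2*t + 1)
d^2M/dt^2 = -2/(t^3 - 3*t^2 + 3*t - 1)
d^3M/dt^3 = 6/(t^4 - 4*t^3 + 6*t^2 - 4*t + 1)
d^4M/dt^4 = -24/(t^5 - 5*t^4 + 10*t^3 - 10*t^2 + 5*t - 1)
d^5M/dt^5 = 120/(t^6 - 6*t^5 + 15*t^4 - 20*t^3 + 15*t^2 - 6*t + 1)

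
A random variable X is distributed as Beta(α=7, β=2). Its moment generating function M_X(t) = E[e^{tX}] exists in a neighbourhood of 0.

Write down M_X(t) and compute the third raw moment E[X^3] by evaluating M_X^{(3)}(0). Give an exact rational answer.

M_X(t) = ₁F₁(7; 9; t)
dM/dt = 7*₁F₁(8; 10; t)/9
d^2M/dt^2 = 28*₁F₁(9; 11; t)/45
d^3M/dt^3 = 28*₁F₁(10; 12; t)/55

E[X^3] = d^3M/dt^3 |_{t=0} = 28/55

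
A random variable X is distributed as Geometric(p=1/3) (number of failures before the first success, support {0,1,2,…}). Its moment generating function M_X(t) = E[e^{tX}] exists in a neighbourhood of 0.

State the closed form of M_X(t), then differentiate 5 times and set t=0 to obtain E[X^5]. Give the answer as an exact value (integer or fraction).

E[X^5] = D^5[M](0) = 9002

M_X(t) = 1/(3*(1 - 2*e^(t)/3))
D^5[M](t) = (32*e^(5*t) + 1248*e^(4*t) + 4752*e^(3*t) + 2808*e^(2*t) + 162*e^(t))/(64*e^(6*t) - 576*e^(5*t) + 2160*e^(4*t) - 4320*e^(3*t) + 4860*e^(2*t) - 2916*e^(t) + 729)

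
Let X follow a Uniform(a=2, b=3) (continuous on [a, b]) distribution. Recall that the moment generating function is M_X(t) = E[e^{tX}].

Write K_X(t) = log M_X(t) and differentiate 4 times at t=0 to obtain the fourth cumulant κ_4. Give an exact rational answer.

κ_4 = K′′′′(0) = -1/120

M_X(t) = (e^(3*t) - e^(2*t))/t
K_X(t) = log M_X(t) = -log(t) + log(e^(3*t) - e^(2*t))
K′(t) = (3*t*e^(t) - 2*t - e^(t) + 1)/(t*e^(t) - t)
K′′(t) = (-t^2*e^(t) + e^(2*t) - 2*e^(t) + 1)/(t^2*e^(2*t) - 2*t^2*e^(t) + t^2)
K′′′(t) = (t^3*e^(2*t) + t^3*e^(t) - 2*e^(3*t) + 6*e^(2*t) - 6*e^(t) + 2)/(t^3*e^(3*t) - 3*t^3*e^(2*t) + 3*t^3*e^(t) - t^3)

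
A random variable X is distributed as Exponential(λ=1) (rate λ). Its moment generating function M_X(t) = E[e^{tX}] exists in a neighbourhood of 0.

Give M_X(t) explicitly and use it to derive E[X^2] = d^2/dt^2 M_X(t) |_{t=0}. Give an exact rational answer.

E[X^2] = d^2M/dt^2 |_{t=0} = 2

M_X(t) = 1/(1 - t)
dM/dt = 1/(t^2 - 2*t + 1)
d^2M/dt^2 = -2/(t^3 - 3*t^2 + 3*t - 1)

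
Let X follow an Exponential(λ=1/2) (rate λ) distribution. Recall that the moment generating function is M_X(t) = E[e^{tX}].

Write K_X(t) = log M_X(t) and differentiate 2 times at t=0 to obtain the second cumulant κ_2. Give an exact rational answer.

κ_2 = K^(2)(0) = 4

M_X(t) = 1/(2*(1/2 - t))
K_X(t) = log M_X(t) = -log(1/2 - t) - log(2)
K^(2)(t) = 4/(4*t^2 - 4*t + 1)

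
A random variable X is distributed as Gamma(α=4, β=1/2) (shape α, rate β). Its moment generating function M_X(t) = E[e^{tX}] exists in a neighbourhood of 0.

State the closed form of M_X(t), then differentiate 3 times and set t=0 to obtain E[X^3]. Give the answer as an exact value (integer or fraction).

E[X^3] = M^(3)(0) = 960

M_X(t) = 1/(16*(1/2 - t)^4)
M^(3)(t) = -960/(128*t^7 - 448*t^6 + 672*t^5 - 560*t^4 + 280*t^3 - 84*t^2 + 14*t - 1)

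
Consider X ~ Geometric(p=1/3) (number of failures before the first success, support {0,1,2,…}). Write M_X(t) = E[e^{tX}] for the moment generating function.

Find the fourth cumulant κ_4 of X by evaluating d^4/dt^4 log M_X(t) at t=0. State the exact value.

M_X(t) = 1/(3*(1 - 2*e^(t)/3))
K_X(t) = log M_X(t) = -log(1 - 2*e^(t)/3) - log(3)
K^(4)(t) = (24*e^(3*t) + 144*e^(2*t) + 54*e^(t))/(16*e^(4*t) - 96*e^(3*t) + 216*e^(2*t) - 216*e^(t) + 81)

κ_4 = K^(4)(0) = 222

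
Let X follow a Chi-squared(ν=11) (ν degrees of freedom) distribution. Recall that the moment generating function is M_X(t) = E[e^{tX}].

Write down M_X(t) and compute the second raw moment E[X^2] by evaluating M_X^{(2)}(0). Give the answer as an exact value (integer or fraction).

E[X^2] = M′′(0) = 143

M_X(t) = (1 - 2*t)^(-11/2)
M′(t) = 11/(64*t^6*√(1 - 2*t) - 192*t^5*√(1 - 2*t) + 240*t^4*√(1 - 2*t) - 160*t^3*√(1 - 2*t) + 60*t^2*√(1 - 2*t) - 12*t*√(1 - 2*t) + √(1 - 2*t))
M′′(t) = -143/(128*t^7*√(1 - 2*t) - 448*t^6*√(1 - 2*t) + 672*t^5*√(1 - 2*t) - 560*t^4*√(1 - 2*t) + 280*t^3*√(1 - 2*t) - 84*t^2*√(1 - 2*t) + 14*t*√(1 - 2*t) - √(1 - 2*t))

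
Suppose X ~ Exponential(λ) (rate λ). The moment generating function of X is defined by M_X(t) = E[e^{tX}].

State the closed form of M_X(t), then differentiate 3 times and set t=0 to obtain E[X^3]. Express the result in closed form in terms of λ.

E[X^3] = D^3[M](0) = 6/λ^3

M_X(t) = λ/(λ - t)
D^3[M](t) = 6*λ/(λ^4 - 4*λ^3*t + 6*λ^2*t^2 - 4*λ*t^3 + t^4)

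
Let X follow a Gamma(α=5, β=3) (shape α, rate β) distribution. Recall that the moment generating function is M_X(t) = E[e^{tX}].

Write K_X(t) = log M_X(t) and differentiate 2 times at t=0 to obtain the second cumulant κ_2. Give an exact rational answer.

κ_2 = K′′(0) = 5/9

M_X(t) = 243/(3 - t)^5
K_X(t) = log M_X(t) = -5*log(3 - t) + 5*log(3)
K′(t) = -5/(t - 3)
K′′(t) = 5/(t^2 - 6*t + 9)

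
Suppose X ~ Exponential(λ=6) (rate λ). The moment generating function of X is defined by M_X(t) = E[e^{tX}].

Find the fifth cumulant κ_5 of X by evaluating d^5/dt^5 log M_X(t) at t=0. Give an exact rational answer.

M_X(t) = 6/(6 - t)
K_X(t) = log M_X(t) = -log(6 - t) + log(6)
K′(t) = -1/(t - 6)
K′′(t) = 1/(t^2 - 12*t + 36)
K′′′(t) = -2/(t^3 - 18*t^2 + 108*t - 216)
K′′′′(t) = 6/(t^4 - 24*t^3 + 216*t^2 - 864*t + 1296)
K′′′′′(t) = -24/(t^5 - 30*t^4 + 360*t^3 - 2160*t^2 + 6480*t - 7776)

κ_5 = K′′′′′(0) = 1/324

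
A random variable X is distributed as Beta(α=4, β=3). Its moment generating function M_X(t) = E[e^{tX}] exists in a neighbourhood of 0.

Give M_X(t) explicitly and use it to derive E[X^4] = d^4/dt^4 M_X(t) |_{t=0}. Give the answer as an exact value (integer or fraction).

M_X(t) = ₁F₁(4; 7; t)
D^4[M](t) = ₁F₁(8; 11; t)/6

E[X^4] = D^4[M](0) = 1/6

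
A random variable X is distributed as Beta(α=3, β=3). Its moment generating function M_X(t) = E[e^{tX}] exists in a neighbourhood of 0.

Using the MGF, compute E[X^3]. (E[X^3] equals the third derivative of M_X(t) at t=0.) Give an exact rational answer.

M_X(t) = ₁F₁(3; 6; t)
M′(t) = ₁F₁(4; 7; t)/2
M′′(t) = 2*₁F₁(5; 8; t)/7
M′′′(t) = 5*₁F₁(6; 9; t)/28

E[X^3] = M′′′(0) = 5/28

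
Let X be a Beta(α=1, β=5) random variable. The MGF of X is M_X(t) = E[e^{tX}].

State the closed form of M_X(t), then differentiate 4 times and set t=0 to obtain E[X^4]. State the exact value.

M_X(t) = ₁F₁(1; 6; t)
M′(t) = ₁F₁(2; 7; t)/6
M′′(t) = ₁F₁(3; 8; t)/21
M′′′(t) = ₁F₁(4; 9; t)/56
M′′′′(t) = ₁F₁(5; 10; t)/126

E[X^4] = M′′′′(0) = 1/126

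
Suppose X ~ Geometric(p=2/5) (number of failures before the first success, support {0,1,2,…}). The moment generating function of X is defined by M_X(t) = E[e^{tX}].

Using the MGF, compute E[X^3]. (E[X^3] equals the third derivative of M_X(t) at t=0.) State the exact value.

E[X^3] = D^3[M](0) = 141/4

M_X(t) = 2/(5*(1 - 3*e^(t)/5))
D^3[M](t) = (54*e^(3*t) + 360*e^(2*t) + 150*e^(t))/(81*e^(4*t) - 540*e^(3*t) + 1350*e^(2*t) - 1500*e^(t) + 625)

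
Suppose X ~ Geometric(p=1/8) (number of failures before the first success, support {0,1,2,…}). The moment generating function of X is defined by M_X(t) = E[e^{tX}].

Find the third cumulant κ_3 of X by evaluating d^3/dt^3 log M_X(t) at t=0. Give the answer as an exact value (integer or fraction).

κ_3 = D^3[K](0) = 840

M_X(t) = 1/(8*(1 - 7*e^(t)/8))
K_X(t) = log M_X(t) = -log(1 - 7*e^(t)/8) - 3*log(2)
D^3[K](t) = (-392*e^(2*t) - 448*e^(t))/(343*e^(3*t) - 1176*e^(2*t) + 1344*e^(t) - 512)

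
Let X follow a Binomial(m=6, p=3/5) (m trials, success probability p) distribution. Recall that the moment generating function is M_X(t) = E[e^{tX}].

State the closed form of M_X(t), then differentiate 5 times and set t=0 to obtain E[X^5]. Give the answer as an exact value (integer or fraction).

E[X^5] = M′′′′′(0) = 835092/625

M_X(t) = (3*e^(t)/5 + 2/5)^6
M′(t) = 4374*e^(6*t)/15625 + 2916*e^(5*t)/3125 + 3888*e^(4*t)/3125 + 2592*e^(3*t)/3125 + 864*e^(2*t)/3125 + 576*e^(t)/15625
M′′(t) = 26244*e^(6*t)/15625 + 2916*e^(5*t)/625 + 15552*e^(4*t)/3125 + 7776*e^(3*t)/3125 + 1728*e^(2*t)/3125 + 576*e^(t)/15625
M′′′(t) = 157464*e^(6*t)/15625 + 2916*e^(5*t)/125 + 62208*e^(4*t)/3125 + 23328*e^(3*t)/3125 + 3456*e^(2*t)/3125 + 576*e^(t)/15625
M′′′′(t) = 944784*e^(6*t)/15625 + 2916*e^(5*t)/25 + 248832*e^(4*t)/3125 + 69984*e^(3*t)/3125 + 6912*e^(2*t)/3125 + 576*e^(t)/15625
M′′′′′(t) = 5668704*e^(6*t)/15625 + 2916*e^(5*t)/5 + 995328*e^(4*t)/3125 + 209952*e^(3*t)/3125 + 13824*e^(2*t)/3125 + 576*e^(t)/15625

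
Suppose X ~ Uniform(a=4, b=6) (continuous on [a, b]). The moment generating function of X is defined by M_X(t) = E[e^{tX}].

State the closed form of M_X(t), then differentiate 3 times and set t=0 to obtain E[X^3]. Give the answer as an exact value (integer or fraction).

M_X(t) = (e^(6*t) - e^(4*t))/(2*t)
M^(3)(t) = (108*t^3*e^(6*t) - 32*t^3*e^(4*t) - 54*t^2*e^(6*t) + 24*t^2*e^(4*t) + 18*t*e^(6*t) - 12*t*e^(4*t) - 3*e^(6*t) + 3*e^(4*t))/t^4

E[X^3] = M^(3)(0) = 130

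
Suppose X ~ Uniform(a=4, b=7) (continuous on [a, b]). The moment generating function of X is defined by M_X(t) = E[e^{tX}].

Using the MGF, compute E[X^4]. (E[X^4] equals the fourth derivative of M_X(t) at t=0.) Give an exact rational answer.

E[X^4] = d^4M/dt^4 |_{t=0} = 5261/5

M_X(t) = (e^(7*t) - e^(4*t))/(3*t)
dM/dt = (7*t*e^(7*t) - 4*t*e^(4*t) - e^(7*t) + e^(4*t))/(3*t^2)
d^2M/dt^2 = (49*t^2*e^(7*t) - 16*t^2*e^(4*t) - 14*t*e^(7*t) + 8*t*e^(4*t) + 2*e^(7*t) - 2*e^(4*t))/(3*t^3)
d^3M/dt^3 = (343*t^3*e^(7*t) - 64*t^3*e^(4*t) - 147*t^2*e^(7*t) + 48*t^2*e^(4*t) + 42*t*e^(7*t) - 24*t*e^(4*t) - 6*e^(7*t) + 6*e^(4*t))/(3*t^4)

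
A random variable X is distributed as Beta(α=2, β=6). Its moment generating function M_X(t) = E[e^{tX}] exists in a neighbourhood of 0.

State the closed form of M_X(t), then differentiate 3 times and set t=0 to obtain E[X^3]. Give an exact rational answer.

M_X(t) = ₁F₁(2; 8; t)
M^(3)(t) = ₁F₁(5; 11; t)/30

E[X^3] = M^(3)(0) = 1/30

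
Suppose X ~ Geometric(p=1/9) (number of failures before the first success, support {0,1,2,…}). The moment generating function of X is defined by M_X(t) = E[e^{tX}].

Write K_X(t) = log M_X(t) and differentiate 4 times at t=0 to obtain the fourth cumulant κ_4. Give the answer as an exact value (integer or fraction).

κ_4 = K′′′′(0) = 31176

M_X(t) = 1/(9*(1 - 8*e^(t)/9))
K_X(t) = log M_X(t) = -log(1 - 8*e^(t)/9) - 2*log(3)
K′(t) = -8*e^(t)/(8*e^(t) - 9)
K′′(t) = 72*e^(t)/(64*e^(2*t) - 144*e^(t) + 81)
K′′′(t) = (-576*e^(2*t) - 648*e^(t))/(512*e^(3*t) - 1728*e^(2*t) + 1944*e^(t) - 729)
K′′′′(t) = (4608*e^(3*t) + 20736*e^(2*t) + 5832*e^(t))/(4096*e^(4*t) - 18432*e^(3*t) + 31104*e^(2*t) - 23328*e^(t) + 6561)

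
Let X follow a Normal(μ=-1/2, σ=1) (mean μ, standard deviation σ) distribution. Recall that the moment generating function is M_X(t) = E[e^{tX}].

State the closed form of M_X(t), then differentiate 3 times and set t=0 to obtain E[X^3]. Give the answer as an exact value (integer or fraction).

M_X(t) = e^(t^2/2 - t/2)
D^3[M](t) = (8*t^3*e^(t^2/2) - 12*t^2*e^(t^2/2) + 30*t*e^(t^2/2) - 13*e^(t^2/2))*e^(-t/2)/8

E[X^3] = D^3[M](0) = -13/8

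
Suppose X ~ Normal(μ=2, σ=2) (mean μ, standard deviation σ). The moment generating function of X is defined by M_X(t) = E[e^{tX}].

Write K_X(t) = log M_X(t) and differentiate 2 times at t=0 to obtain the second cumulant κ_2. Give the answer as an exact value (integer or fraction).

M_X(t) = e^(2*t^2 + 2*t)
K_X(t) = log M_X(t) = 2*t^2 + 2*t
D^2[K](t) = 4

κ_2 = D^2[K](0) = 4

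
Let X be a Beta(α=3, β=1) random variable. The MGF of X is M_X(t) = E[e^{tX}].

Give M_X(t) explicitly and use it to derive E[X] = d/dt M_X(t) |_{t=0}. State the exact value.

M_X(t) = ₁F₁(3; 4; t)
M′(t) = 3*₁F₁(4; 5; t)/4

E[X] = M′(0) = 3/4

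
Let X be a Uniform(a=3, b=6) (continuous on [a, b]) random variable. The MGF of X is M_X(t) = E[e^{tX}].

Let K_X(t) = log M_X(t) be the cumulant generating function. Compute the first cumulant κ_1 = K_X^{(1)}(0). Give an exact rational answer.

M_X(t) = (e^(6*t) - e^(3*t))/(3*t)
K_X(t) = log M_X(t) = -log(t) + log(e^(6*t) - e^(3*t)) - log(3)
K′(t) = (6*t*e^(3*t) - 3*t - e^(3*t) + 1)/(t*e^(3*t) - t)

κ_1 = K′(0) = 9/2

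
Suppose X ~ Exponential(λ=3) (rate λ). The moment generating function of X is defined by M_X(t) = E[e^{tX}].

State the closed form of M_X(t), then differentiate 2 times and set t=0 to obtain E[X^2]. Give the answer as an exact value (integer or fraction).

E[X^2] = M^(2)(0) = 2/9

M_X(t) = 3/(3 - t)
M^(2)(t) = -6/(t^3 - 9*t^2 + 27*t - 27)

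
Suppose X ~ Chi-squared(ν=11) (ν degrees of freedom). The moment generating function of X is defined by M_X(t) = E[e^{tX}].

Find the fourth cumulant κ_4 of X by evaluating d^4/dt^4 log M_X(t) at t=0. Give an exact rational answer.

κ_4 = d^4K/dt^4 |_{t=0} = 528

M_X(t) = (1 - 2*t)^(-11/2)
K_X(t) = log M_X(t) = -11*log(1 - 2*t)/2
dK/dt = -11/(2*t - 1)
d^2K/dt^2 = 22/(4*t^2 - 4*t + 1)
d^3K/dt^3 = -88/(8*t^3 - 12*t^2 + 6*t - 1)
d^4K/dt^4 = 528/(16*t^4 - 32*t^3 + 24*t^2 - 8*t + 1)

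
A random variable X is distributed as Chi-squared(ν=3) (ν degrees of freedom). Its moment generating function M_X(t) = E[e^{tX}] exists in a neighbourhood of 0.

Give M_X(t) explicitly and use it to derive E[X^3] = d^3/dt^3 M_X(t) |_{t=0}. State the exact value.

M_X(t) = (1 - 2*t)^(-3/2)
dM/dt = 3/(4*t^2*√(1 - 2*t) - 4*t*√(1 - 2*t) + √(1 - 2*t))
d^2M/dt^2 = -15/(8*t^3*√(1 - 2*t) - 12*t^2*√(1 - 2*t) + 6*t*√(1 - 2*t) - √(1 - 2*t))
d^3M/dt^3 = 105/(16*t^4*√(1 - 2*t) - 32*t^3*√(1 - 2*t) + 24*t^2*√(1 - 2*t) - 8*t*√(1 - 2*t) + √(1 - 2*t))

E[X^3] = d^3M/dt^3 |_{t=0} = 105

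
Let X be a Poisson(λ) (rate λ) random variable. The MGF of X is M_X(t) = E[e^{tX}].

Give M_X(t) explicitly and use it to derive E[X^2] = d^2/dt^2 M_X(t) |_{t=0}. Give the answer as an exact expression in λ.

M_X(t) = e^(λ*(e^(t) - 1))
D^2[M](t) = (λ^2*e^(2*t)*e^(λ*e^(t)) + λ*e^(t)*e^(λ*e^(t)))*e^(-λ)

E[X^2] = D^2[M](0) = λ*(λ + 1)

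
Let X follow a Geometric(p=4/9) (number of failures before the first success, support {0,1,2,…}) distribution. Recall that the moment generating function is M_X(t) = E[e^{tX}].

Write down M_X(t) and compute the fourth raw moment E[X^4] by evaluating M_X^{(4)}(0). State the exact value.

M_X(t) = 4/(9*(1 - 5*e^(t)/9))
dM/dt = 20*e^(t)/(25*e^(2*t) - 90*e^(t) + 81)
d^2M/dt^2 = (-100*e^(2*t) - 180*e^(t))/(125*e^(3*t) - 675*e^(2*t) + 1215*e^(t) - 729)
d^3M/dt^3 = (500*e^(3*t) + 3600*e^(2*t) + 1620*e^(t))/(625*e^(4*t) - 4500*e^(3*t) + 12150*e^(2*t) - 14580*e^(t) + 6561)
d^4M/dt^4 = (-2500*e^(4*t) - 49500*e^(3*t) - 89100*e^(2*t) - 14580*e^(t))/(3125*e^(5*t) - 28125*e^(4*t) + 101250*e^(3*t) - 182250*e^(2*t) + 164025*e^(t) - 59049)

E[X^4] = d^4M/dt^4 |_{t=0} = 4865/32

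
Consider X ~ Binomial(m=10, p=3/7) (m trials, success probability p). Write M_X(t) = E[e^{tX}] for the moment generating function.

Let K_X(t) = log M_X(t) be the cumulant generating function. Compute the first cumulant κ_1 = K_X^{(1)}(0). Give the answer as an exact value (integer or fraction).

κ_1 = K′(0) = 30/7

M_X(t) = (3*e^(t)/7 + 4/7)^10
K_X(t) = log M_X(t) = 10*log(3*e^(t)/7 + 4/7)
K′(t) = 30*e^(t)/(3*e^(t) + 4)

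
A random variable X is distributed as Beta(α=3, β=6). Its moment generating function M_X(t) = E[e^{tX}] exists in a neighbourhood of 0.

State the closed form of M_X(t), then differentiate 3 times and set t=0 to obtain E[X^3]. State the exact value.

E[X^3] = D^3[M](0) = 2/33

M_X(t) = ₁F₁(3; 9; t)
D^3[M](t) = 2*₁F₁(6; 12; t)/33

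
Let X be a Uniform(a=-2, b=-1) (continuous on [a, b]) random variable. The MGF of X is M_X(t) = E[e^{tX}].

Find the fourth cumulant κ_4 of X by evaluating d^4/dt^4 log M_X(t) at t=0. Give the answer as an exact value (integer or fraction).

M_X(t) = (e^(-t) - e^(-2*t))/t
K_X(t) = log M_X(t) = -log(t) + log(e^(-t) - e^(-2*t))
K′(t) = (-t*e^(t) + 2*t - e^(t) + 1)/(t*e^(t) - t)
K′′(t) = (-t^2*e^(t) + e^(2*t) - 2*e^(t) + 1)/(t^2*e^(2*t) - 2*t^2*e^(t) + t^2)
K′′′(t) = (t^3*e^(2*t) + t^3*e^(t) - 2*e^(3*t) + 6*e^(2*t) - 6*e^(t) + 2)/(t^3*e^(3*t) - 3*t^3*e^(2*t) + 3*t^3*e^(t) - t^3)

κ_4 = K′′′′(0) = -1/120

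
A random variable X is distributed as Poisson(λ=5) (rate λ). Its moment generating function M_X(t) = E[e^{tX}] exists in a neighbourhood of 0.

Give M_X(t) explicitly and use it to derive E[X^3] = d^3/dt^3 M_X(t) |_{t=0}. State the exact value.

E[X^3] = D^3[M](0) = 205

M_X(t) = e^(5*e^(t) - 5)
D^3[M](t) = (125*e^(3*t)*e^(5*e^(t)) + 75*e^(2*t)*e^(5*e^(t)) + 5*e^(t)*e^(5*e^(t)))*e^(-5)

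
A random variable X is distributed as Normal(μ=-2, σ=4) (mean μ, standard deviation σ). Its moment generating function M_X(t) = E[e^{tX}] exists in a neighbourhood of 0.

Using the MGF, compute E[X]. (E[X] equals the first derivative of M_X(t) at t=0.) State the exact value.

E[X] = M^(1)(0) = -2

M_X(t) = e^(8*t^2 - 2*t)
M^(1)(t) = 16*t*e^(-2*t)*e^(8*t^2) - 2*e^(-2*t)*e^(8*t^2)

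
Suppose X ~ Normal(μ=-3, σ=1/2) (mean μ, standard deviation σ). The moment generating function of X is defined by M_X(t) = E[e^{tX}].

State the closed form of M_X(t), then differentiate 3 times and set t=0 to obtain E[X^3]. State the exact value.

E[X^3] = M′′′(0) = -117/4

M_X(t) = e^(t^2/8 - 3*t)
M′(t) = t*e^(-3*t)*e^(t^2/8)/4 - 3*e^(-3*t)*e^(t^2/8)
M′′(t) = (t^2*e^(t^2/8) - 24*t*e^(t^2/8) + 148*e^(t^2/8))*e^(-3*t)/16
M′′′(t) = (t^3*e^(t^2/8) - 36*t^2*e^(t^2/8) + 444*t*e^(t^2/8) - 1872*e^(t^2/8))*e^(-3*t)/64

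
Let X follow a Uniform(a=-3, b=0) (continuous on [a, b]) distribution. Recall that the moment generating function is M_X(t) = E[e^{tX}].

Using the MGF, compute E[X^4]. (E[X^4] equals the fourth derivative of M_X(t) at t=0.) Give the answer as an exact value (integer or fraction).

E[X^4] = D^4[M](0) = 81/5

M_X(t) = (1 - e^(-3*t))/(3*t)
D^4[M](t) = (-27*t^4 - 36*t^3 - 36*t^2 - 24*t + 8*e^(3*t) - 8)*e^(-3*t)/t^5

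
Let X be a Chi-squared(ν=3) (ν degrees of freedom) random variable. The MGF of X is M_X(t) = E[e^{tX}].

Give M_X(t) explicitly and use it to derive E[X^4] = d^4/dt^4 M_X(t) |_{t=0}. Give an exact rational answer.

M_X(t) = (1 - 2*t)^(-3/2)
dM/dt = 3/(4*t^2*√(1 - 2*t) - 4*t*√(1 - 2*t) + √(1 - 2*t))
d^2M/dt^2 = -15/(8*t^3*√(1 - 2*t) - 12*t^2*√(1 - 2*t) + 6*t*√(1 - 2*t) - √(1 - 2*t))
d^3M/dt^3 = 105/(16*t^4*√(1 - 2*t) - 32*t^3*√(1 - 2*t) + 24*t^2*√(1 - 2*t) - 8*t*√(1 - 2*t) + √(1 - 2*t))
d^4M/dt^4 = -945/(32*t^5*√(1 - 2*t) - 80*t^4*√(1 - 2*t) + 80*t^3*√(1 - 2*t) - 40*t^2*√(1 - 2*t) + 10*t*√(1 - 2*t) - √(1 - 2*t))

E[X^4] = d^4M/dt^4 |_{t=0} = 945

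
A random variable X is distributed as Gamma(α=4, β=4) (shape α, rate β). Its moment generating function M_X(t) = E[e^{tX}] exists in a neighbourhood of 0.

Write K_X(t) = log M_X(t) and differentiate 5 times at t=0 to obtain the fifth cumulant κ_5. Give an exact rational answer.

M_X(t) = 256/(4 - t)^4
K_X(t) = log M_X(t) = -4*log(4 - t) + 8*log(2)
K^(5)(t) = -96/(t^5 - 20*t^4 + 160*t^3 - 640*t^2 + 1280*t - 1024)

κ_5 = K^(5)(0) = 3/32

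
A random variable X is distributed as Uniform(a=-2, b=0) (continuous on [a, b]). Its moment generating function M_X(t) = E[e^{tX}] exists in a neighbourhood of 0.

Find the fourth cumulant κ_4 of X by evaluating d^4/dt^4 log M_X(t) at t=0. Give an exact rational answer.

M_X(t) = (1 - e^(-2*t))/(2*t)
K_X(t) = log M_X(t) = -log(t) + log(1 - e^(-2*t)) - log(2)
K′(t) = (2*t - e^(2*t) + 1)/(t*e^(2*t) - t)
K′′(t) = (-4*t^2*e^(2*t) + e^(4*t) - 2*e^(2*t) + 1)/(t^2*e^(4*t) - 2*t^2*e^(2*t) + t^2)
K′′′(t) = (8*t^3*e^(4*t) + 8*t^3*e^(2*t) - 2*e^(6*t) + 6*e^(4*t) - 6*e^(2*t) + 2)/(t^3*e^(6*t) - 3*t^3*e^(4*t) + 3*t^3*e^(2*t) - t^3)

κ_4 = K′′′′(0) = -2/15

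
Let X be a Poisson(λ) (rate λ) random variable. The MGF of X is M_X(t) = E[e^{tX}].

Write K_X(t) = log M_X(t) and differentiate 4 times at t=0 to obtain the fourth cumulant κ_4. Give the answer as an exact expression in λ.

κ_4 = K^(4)(0) = λ

M_X(t) = e^(λ*(e^(t) - 1))
K_X(t) = log M_X(t) = λ*(e^(t) - 1)
K^(4)(t) = λ*e^(t)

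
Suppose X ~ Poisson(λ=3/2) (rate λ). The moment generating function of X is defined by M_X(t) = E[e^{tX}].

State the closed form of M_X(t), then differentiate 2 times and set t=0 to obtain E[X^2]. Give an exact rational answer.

E[X^2] = D^2[M](0) = 15/4

M_X(t) = e^(3*e^(t)/2 - 3/2)
D^2[M](t) = (9*e^(2*t)*e^(3*e^(t)/2) + 6*e^(t)*e^(3*e^(t)/2))*e^(-3/2)/4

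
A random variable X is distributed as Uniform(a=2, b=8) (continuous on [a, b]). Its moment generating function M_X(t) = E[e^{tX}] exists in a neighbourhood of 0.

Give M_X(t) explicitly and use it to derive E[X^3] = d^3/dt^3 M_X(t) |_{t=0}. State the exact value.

E[X^3] = d^3M/dt^3 |_{t=0} = 170

M_X(t) = (e^(8*t) - e^(2*t))/(6*t)
dM/dt = (8*t*e^(8*t) - 2*t*e^(2*t) - e^(8*t) + e^(2*t))/(6*t^2)
d^2M/dt^2 = (32*t^2*e^(8*t) - 2*t^2*e^(2*t) - 8*t*e^(8*t) + 2*t*e^(2*t) + e^(8*t) - e^(2*t))/(3*t^3)
d^3M/dt^3 = (256*t^3*e^(8*t) - 4*t^3*e^(2*t) - 96*t^2*e^(8*t) + 6*t^2*e^(2*t) + 24*t*e^(8*t) - 6*t*e^(2*t) - 3*e^(8*t) + 3*e^(2*t))/(3*t^4)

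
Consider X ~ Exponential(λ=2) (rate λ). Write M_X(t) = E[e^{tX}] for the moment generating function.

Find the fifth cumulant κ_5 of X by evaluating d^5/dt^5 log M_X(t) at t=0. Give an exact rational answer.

M_X(t) = 2/(2 - t)
K_X(t) = log M_X(t) = -log(2 - t) + log(2)
dK/dt = -1/(t - 2)
d^2K/dt^2 = 1/(t^2 - 4*t + 4)
d^3K/dt^3 = -2/(t^3 - 6*t^2 + 12*t - 8)
d^4K/dt^4 = 6/(t^4 - 8*t^3 + 24*t^2 - 32*t + 16)
d^5K/dt^5 = -24/(t^5 - 10*t^4 + 40*t^3 - 80*t^2 + 80*t - 32)

κ_5 = d^5K/dt^5 |_{t=0} = 3/4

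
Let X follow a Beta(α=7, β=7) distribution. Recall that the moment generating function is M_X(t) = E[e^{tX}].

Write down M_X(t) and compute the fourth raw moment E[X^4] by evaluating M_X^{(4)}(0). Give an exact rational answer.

E[X^4] = M^(4)(0) = 3/34

M_X(t) = ₁F₁(7; 14; t)
M^(4)(t) = 3*₁F₁(11; 18; t)/34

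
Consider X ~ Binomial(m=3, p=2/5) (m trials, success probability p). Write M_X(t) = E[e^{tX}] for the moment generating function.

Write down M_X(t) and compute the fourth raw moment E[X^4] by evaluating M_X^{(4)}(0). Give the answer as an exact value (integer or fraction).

M_X(t) = (2*e^(t)/5 + 3/5)^3
D^4[M](t) = 648*e^(3*t)/125 + 576*e^(2*t)/125 + 54*e^(t)/125

E[X^4] = D^4[M](0) = 1278/125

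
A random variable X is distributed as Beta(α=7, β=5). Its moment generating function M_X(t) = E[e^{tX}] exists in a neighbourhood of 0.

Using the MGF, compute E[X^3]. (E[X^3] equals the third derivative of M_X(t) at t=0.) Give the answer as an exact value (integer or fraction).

E[X^3] = d^3M/dt^3 |_{t=0} = 3/13

M_X(t) = ₁F₁(7; 12; t)
dM/dt = 7*₁F₁(8; 13; t)/12
d^2M/dt^2 = 14*₁F₁(9; 14; t)/39
d^3M/dt^3 = 3*₁F₁(10; 15; t)/13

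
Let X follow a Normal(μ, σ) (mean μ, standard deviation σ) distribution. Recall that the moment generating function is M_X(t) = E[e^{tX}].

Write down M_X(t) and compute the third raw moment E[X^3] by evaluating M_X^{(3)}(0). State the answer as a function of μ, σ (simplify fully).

M_X(t) = e^(μ*t + σ^2*t^2/2)
dM/dt = μ*e^(μ*t)*e^(σ^2*t^2/2) + σ^2*t*e^(μ*t)*e^(σ^2*t^2/2)
d^2M/dt^2 = μ^2*e^(μ*t)*e^(σ^2*t^2/2) + 2*μ*σ^2*t*e^(μ*t)*e^(σ^2*t^2/2) + σ^4*t^2*e^(μ*t)*e^(σ^2*t^2/2) + σ^2*e^(μ*t)*e^(σ^2*t^2/2)

E[X^3] = d^3M/dt^3 |_{t=0} = μ*(μ^2 + 3*σ^2)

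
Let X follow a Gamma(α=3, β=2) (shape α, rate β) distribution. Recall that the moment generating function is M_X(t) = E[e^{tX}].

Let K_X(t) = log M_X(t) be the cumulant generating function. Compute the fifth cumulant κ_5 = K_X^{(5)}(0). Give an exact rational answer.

M_X(t) = 8/(2 - t)^3
K_X(t) = log M_X(t) = -3*log(2 - t) + 3*log(2)
K^(5)(t) = -72/(t^5 - 10*t^4 + 40*t^3 - 80*t^2 + 80*t - 32)

κ_5 = K^(5)(0) = 9/4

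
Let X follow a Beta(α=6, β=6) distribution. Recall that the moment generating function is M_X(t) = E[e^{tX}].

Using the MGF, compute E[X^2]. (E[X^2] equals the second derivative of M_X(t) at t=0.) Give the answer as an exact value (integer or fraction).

E[X^2] = M^(2)(0) = 7/26

M_X(t) = ₁F₁(6; 12; t)
M^(2)(t) = 7*₁F₁(8; 14; t)/26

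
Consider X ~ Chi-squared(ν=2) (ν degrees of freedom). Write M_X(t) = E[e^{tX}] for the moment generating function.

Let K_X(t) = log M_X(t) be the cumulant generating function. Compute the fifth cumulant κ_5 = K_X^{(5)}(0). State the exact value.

κ_5 = d^5K/dt^5 |_{t=0} = 768

M_X(t) = 1/(1 - 2*t)
K_X(t) = log M_X(t) = -log(1 - 2*t)
dK/dt = -2/(2*t - 1)
d^2K/dt^2 = 4/(4*t^2 - 4*t + 1)
d^3K/dt^3 = -16/(8*t^3 - 12*t^2 + 6*t - 1)
d^4K/dt^4 = 96/(16*t^4 - 32*t^3 + 24*t^2 - 8*t + 1)
d^5K/dt^5 = -768/(32*t^5 - 80*t^4 + 80*t^3 - 40*t^2 + 10*t - 1)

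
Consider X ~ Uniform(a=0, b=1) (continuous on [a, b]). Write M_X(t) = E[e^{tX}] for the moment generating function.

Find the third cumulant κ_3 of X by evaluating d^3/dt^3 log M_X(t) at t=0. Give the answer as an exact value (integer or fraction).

κ_3 = K′′′(0) = 0

M_X(t) = (e^(t) - 1)/t
K_X(t) = log M_X(t) = -log(t) + log(e^(t) - 1)
K′(t) = (t*e^(t) - e^(t) + 1)/(t*e^(t) - t)
K′′(t) = (-t^2*e^(t) + e^(2*t) - 2*e^(t) + 1)/(t^2*e^(2*t) - 2*t^2*e^(t) + t^2)
K′′′(t) = (t^3*e^(2*t) + t^3*e^(t) - 2*e^(3*t) + 6*e^(2*t) - 6*e^(t) + 2)/(t^3*e^(3*t) - 3*t^3*e^(2*t) + 3*t^3*e^(t) - t^3)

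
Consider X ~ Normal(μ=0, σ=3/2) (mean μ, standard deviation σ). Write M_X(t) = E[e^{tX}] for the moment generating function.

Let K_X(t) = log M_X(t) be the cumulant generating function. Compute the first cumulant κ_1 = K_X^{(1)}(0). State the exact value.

κ_1 = dK/dt |_{t=0} = 0

M_X(t) = e^(9*t^2/8)
K_X(t) = log M_X(t) = 9*t^2/8
dK/dt = 9*t/4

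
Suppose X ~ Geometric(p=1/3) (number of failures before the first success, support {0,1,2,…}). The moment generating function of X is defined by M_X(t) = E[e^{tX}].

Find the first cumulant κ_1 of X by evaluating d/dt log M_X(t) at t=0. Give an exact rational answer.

κ_1 = dK/dt |_{t=0} = 2

M_X(t) = 1/(3*(1 - 2*e^(t)/3))
K_X(t) = log M_X(t) = -log(1 - 2*e^(t)/3) - log(3)
dK/dt = -2*e^(t)/(2*e^(t) - 3)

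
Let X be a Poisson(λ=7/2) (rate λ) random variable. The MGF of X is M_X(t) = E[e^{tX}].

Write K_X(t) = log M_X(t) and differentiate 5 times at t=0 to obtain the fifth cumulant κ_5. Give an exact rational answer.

κ_5 = K′′′′′(0) = 7/2

M_X(t) = e^(7*e^(t)/2 - 7/2)
K_X(t) = log M_X(t) = 7*e^(t)/2 - 7/2
K′(t) = 7*e^(t)/2
K′′(t) = 7*e^(t)/2
K′′′(t) = 7*e^(t)/2
K′′′′(t) = 7*e^(t)/2
K′′′′′(t) = 7*e^(t)/2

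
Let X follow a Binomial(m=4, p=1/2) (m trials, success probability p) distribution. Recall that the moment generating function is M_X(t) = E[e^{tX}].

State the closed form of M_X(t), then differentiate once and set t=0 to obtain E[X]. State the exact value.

E[X] = dM/dt |_{t=0} = 2

M_X(t) = (e^(t)/2 + 1/2)^4
dM/dt = e^(4*t)/4 + 3*e^(3*t)/4 + 3*e^(2*t)/4 + e^(t)/4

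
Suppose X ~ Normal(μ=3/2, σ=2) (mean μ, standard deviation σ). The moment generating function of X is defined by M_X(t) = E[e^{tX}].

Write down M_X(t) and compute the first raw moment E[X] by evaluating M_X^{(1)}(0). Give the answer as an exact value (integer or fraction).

M_X(t) = e^(2*t^2 + 3*t/2)
M′(t) = 4*t*e^(3*t/2)*e^(2*t^2) + 3*e^(3*t/2)*e^(2*t^2)/2

E[X] = M′(0) = 3/2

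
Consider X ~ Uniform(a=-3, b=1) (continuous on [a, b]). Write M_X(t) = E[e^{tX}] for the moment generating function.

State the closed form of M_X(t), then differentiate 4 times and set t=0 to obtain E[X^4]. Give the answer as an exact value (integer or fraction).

E[X^4] = d^4M/dt^4 |_{t=0} = 61/5

M_X(t) = (e^(t) - e^(-3*t))/(4*t)
dM/dt = (t*e^(4*t) + 3*t - e^(4*t) + 1)*e^(-3*t)/(4*t^2)
d^2M/dt^2 = (t^2*e^(4*t) - 9*t^2 - 2*t*e^(4*t) - 6*t + 2*e^(4*t) - 2)*e^(-3*t)/(4*t^3)
d^3M/dt^3 = (t^3*e^(4*t) + 27*t^3 - 3*t^2*e^(4*t) + 27*t^2 + 6*t*e^(4*t) + 18*t - 6*e^(4*t) + 6)*e^(-3*t)/(4*t^4)
d^4M/dt^4 = (t^4*e^(4*t) - 81*t^4 - 4*t^3*e^(4*t) - 108*t^3 + 12*t^2*e^(4*t) - 108*t^2 - 24*t*e^(4*t) - 72*t + 24*e^(4*t) - 24)*e^(-3*t)/(4*t^5)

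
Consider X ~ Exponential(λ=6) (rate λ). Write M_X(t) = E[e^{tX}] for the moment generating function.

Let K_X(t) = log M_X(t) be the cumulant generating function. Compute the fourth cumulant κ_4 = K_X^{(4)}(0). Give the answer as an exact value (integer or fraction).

κ_4 = D^4[K](0) = 1/216

M_X(t) = 6/(6 - t)
K_X(t) = log M_X(t) = -log(6 - t) + log(6)
D^4[K](t) = 6/(t^4 - 24*t^3 + 216*t^2 - 864*t + 1296)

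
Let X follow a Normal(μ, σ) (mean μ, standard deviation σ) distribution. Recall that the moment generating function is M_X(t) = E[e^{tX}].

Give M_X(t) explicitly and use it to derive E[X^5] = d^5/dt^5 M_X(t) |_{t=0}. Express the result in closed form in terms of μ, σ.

E[X^5] = D^5[M](0) = μ*(μ^4 + 10*μ^2*σ^2 + 15*σ^4)

M_X(t) = e^(μ*t + σ^2*t^2/2)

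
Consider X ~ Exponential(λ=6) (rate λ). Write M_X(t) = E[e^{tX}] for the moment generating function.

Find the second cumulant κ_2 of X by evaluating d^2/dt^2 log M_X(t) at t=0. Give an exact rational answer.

M_X(t) = 6/(6 - t)
K_X(t) = log M_X(t) = -log(6 - t) + log(6)
D^2[K](t) = 1/(t^2 - 12*t + 36)

κ_2 = D^2[K](0) = 1/36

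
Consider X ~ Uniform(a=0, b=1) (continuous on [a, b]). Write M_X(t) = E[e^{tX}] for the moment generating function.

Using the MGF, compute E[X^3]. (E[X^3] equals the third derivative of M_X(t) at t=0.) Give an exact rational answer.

E[X^3] = M′′′(0) = 1/4

M_X(t) = (e^(t) - 1)/t
M′(t) = (t*e^(t) - e^(t) + 1)/t^2
M′′(t) = (t^2*e^(t) - 2*t*e^(t) + 2*e^(t) - 2)/t^3
M′′′(t) = (t^3*e^(t) - 3*t^2*e^(t) + 6*t*e^(t) - 6*e^(t) + 6)/t^4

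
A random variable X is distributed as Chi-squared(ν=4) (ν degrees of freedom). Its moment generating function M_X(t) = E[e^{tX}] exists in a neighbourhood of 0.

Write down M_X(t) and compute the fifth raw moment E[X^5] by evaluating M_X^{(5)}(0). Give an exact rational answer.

M_X(t) = (1 - 2*t)^(-2)
M′(t) = -4/(8*t^3 - 12*t^2 + 6*t - 1)
M′′(t) = 24/(16*t^4 - 32*t^3 + 24*t^2 - 8*t + 1)
M′′′(t) = -192/(32*t^5 - 80*t^4 + 80*t^3 - 40*t^2 + 10*t - 1)
M′′′′(t) = 1920/(64*t^6 - 192*t^5 + 240*t^4 - 160*t^3 + 60*t^2 - 12*t + 1)
M′′′′′(t) = -23040/(128*t^7 - 448*t^6 + 672*t^5 - 560*t^4 + 280*t^3 - 84*t^2 + 14*t - 1)

E[X^5] = M′′′′′(0) = 23040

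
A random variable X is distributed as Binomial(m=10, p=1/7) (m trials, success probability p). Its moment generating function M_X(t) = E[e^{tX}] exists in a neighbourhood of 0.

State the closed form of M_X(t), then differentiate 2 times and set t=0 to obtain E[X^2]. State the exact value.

E[X^2] = M′′(0) = 160/49

M_X(t) = (e^(t)/7 + 6/7)^10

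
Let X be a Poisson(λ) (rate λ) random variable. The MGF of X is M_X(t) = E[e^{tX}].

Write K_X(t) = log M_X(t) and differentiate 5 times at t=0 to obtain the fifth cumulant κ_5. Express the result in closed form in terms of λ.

κ_5 = K^(5)(0) = λ

M_X(t) = e^(λ*(e^(t) - 1))
K_X(t) = log M_X(t) = λ*(e^(t) - 1)
K^(5)(t) = λ*e^(t)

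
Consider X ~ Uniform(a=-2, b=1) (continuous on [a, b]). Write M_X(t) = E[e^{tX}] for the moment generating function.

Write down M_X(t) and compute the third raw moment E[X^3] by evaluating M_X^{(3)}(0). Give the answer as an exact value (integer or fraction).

E[X^3] = M^(3)(0) = -5/4

M_X(t) = (e^(t) - e^(-2*t))/(3*t)
M^(3)(t) = (t^3*e^(3*t) + 8*t^3 - 3*t^2*e^(3*t) + 12*t^2 + 6*t*e^(3*t) + 12*t - 6*e^(3*t) + 6)*e^(-2*t)/(3*t^4)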